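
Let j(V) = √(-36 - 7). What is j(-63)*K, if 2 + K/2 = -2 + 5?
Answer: 2*I*√43 ≈ 13.115*I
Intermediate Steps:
j(V) = I*√43 (j(V) = √(-43) = I*√43)
K = 2 (K = -4 + 2*(-2 + 5) = -4 + 2*3 = -4 + 6 = 2)
j(-63)*K = (I*√43)*2 = 2*I*√43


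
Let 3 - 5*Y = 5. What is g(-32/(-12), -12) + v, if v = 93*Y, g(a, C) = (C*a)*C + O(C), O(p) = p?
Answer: 1674/5 ≈ 334.80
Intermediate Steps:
Y = -⅖ (Y = ⅗ - ⅕*5 = ⅗ - 1 = -⅖ ≈ -0.40000)
g(a, C) = C + a*C² (g(a, C) = (C*a)*C + C = a*C² + C = C + a*C²)
v = -186/5 (v = 93*(-⅖) = -186/5 ≈ -37.200)
g(-32/(-12), -12) + v = -12*(1 - (-384)/(-12)) - 186/5 = -12*(1 - (-384)*(-1)/12) - 186/5 = -12*(1 - 12*8/3) - 186/5 = -12*(1 - 32) - 186/5 = -12*(-31) - 186/5 = 372 - 186/5 = 1674/5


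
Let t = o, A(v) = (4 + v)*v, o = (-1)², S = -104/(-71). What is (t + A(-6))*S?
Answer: 1352/71 ≈ 19.042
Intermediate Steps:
S = 104/71 (S = -104*(-1/71) = 104/71 ≈ 1.4648)
o = 1
A(v) = v*(4 + v)
t = 1
(t + A(-6))*S = (1 - 6*(4 - 6))*(104/71) = (1 - 6*(-2))*(104/71) = (1 + 12)*(104/71) = 13*(104/71) = 1352/71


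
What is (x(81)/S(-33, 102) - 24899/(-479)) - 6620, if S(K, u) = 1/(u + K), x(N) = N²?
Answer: 213701530/479 ≈ 4.4614e+5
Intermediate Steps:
S(K, u) = 1/(K + u)
(x(81)/S(-33, 102) - 24899/(-479)) - 6620 = (81²/(1/(-33 + 102)) - 24899/(-479)) - 6620 = (6561/(1/69) - 24899*(-1/479)) - 6620 = (6561/(1/69) + 24899/479) - 6620 = (6561*69 + 24899/479) - 6620 = (452709 + 24899/479) - 6620 = 216872510/479 - 6620 = 213701530/479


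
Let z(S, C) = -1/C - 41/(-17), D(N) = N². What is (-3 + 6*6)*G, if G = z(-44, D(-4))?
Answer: 21087/272 ≈ 77.526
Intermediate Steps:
z(S, C) = 41/17 - 1/C (z(S, C) = -1/C - 41*(-1/17) = -1/C + 41/17 = 41/17 - 1/C)
G = 639/272 (G = 41/17 - 1/((-4)²) = 41/17 - 1/16 = 639/272 ≈ 2.3493)
(-3 + 6*6)*G = (-3 + 6*6)*(639/272) = (-3 + 36)*(639/272) = 33*(639/272) = 21087/272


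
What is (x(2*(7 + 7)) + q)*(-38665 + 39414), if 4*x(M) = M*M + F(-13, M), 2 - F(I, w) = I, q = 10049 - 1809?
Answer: 25285491/4 ≈ 6.3214e+6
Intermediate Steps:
q = 8240
F(I, w) = 2 - I
x(M) = 15/4 + M**2/4 (x(M) = (M*M + (2 - 1*(-13)))/4 = (M**2 + (2 + 13))/4 = (M**2 + 15)/4 = (15 + M**2)/4 = 15/4 + M**2/4)
(x(2*(7 + 7)) + q)*(-38665 + 39414) = ((15/4 + (2*(7 + 7))**2/4) + 8240)*(-38665 + 39414) = ((15/4 + (2*14)**2/4) + 8240)*749 = ((15/4 + (1/4)*28**2) + 8240)*749 = ((15/4 + (1/4)*784) + 8240)*749 = ((15/4 + 196) + 8240)*749 = (799/4 + 8240)*749 = (33759/4)*749 = 25285491/4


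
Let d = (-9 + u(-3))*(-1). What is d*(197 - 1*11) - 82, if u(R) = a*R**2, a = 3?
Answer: -3430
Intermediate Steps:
u(R) = 3*R**2
d = -18 (d = (-9 + 3*(-3)**2)*(-1) = (-9 + 3*9)*(-1) = (-9 + 27)*(-1) = 18*(-1) = -18)
d*(197 - 1*11) - 82 = -18*(197 - 1*11) - 82 = -18*(197 - 11) - 82 = -18*186 - 82 = -3348 - 82 = -3430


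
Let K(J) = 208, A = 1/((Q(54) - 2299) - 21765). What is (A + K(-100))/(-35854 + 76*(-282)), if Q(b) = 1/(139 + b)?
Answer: -966024815/266056291386 ≈ -0.0036309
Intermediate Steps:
A = -193/4644351 (A = 1/((1/(139 + 54) - 2299) - 21765) = 1/((1/193 - 2299) - 21765) = 1/(-443706/193 - 21765) = 1/(-4644351/193) = -193/4644351 ≈ -4.1556e-5)
(A + K(-100))/(-35854 + 76*(-282)) = (-193/4644351 + 208)/(-35854 + 76*(-282)) = 966024815/(4644351*(-35854 - 21432)) = (966024815/4644351)/(-57286) = (966024815/4644351)*(-1/57286) = -966024815/266056291386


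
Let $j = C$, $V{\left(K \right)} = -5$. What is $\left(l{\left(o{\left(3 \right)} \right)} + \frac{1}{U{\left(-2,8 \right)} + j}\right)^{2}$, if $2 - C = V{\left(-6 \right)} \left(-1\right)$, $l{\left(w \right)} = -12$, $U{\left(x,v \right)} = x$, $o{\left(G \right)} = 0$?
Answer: $\frac{3721}{25} \approx 148.84$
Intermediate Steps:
$C = -3$ ($C = 2 - \left(-5\right) \left(-1\right) = 2 - 5 = -3$)
$j = -3$
$\left(l{\left(o{\left(3 \right)} \right)} + \frac{1}{U{\left(-2,8 \right)} + j}\right)^{2} = \left(-12 + \frac{1}{-2 - 3}\right)^{2} = \left(-12 + \frac{1}{-5}\right)^{2} = \left(-12 - \frac{1}{5}\right)^{2} = \left(- \frac{61}{5}\right)^{2} = \frac{3721}{25}$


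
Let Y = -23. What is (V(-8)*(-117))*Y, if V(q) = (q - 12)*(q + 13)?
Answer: -269100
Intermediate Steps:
V(q) = (-12 + q)*(13 + q)
(V(-8)*(-117))*Y = ((-156 - 8 + (-8)**2)*(-117))*(-23) = ((-156 - 8 + 64)*(-117))*(-23) = -100*(-117)*(-23) = 11700*(-23) = -269100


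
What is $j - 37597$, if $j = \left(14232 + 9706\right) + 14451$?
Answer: $792$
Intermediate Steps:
$j = 38389$ ($j = 23938 + 14451 = 38389$)
$j - 37597 = 38389 - 37597 = 792$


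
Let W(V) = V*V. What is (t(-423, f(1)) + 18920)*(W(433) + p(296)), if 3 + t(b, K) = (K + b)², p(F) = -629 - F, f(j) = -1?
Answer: 37068960852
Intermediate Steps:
W(V) = V²
t(b, K) = -3 + (K + b)²
(t(-423, f(1)) + 18920)*(W(433) + p(296)) = ((-3 + (-1 - 423)²) + 18920)*(433² + (-629 - 1*296)) = ((-3 + (-424)²) + 18920)*(187489 + (-629 - 296)) = ((-3 + 179776) + 18920)*(187489 - 925) = (179773 + 18920)*186564 = 198693*186564 = 37068960852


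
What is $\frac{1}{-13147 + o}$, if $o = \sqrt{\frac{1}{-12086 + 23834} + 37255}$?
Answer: $- \frac{154450956}{2030129046791} - \frac{2 \sqrt{1285441903317}}{2030129046791} \approx -7.7196 \cdot 10^{-5}$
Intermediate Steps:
$o = \frac{\sqrt{1285441903317}}{5874}$ ($o = \sqrt{\frac{1}{11748} + 37255} = \sqrt{\frac{437671741}{11748}} = \frac{\sqrt{1285441903317}}{5874} \approx 193.02$)
$\frac{1}{-13147 + o} = \frac{1}{-13147 + \frac{\sqrt{1285441903317}}{5874}}$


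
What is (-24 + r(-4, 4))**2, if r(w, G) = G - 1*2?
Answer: 484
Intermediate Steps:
r(w, G) = -2 + G (r(w, G) = G - 2 = -2 + G)
(-24 + r(-4, 4))**2 = (-24 + (-2 + 4))**2 = (-24 + 2)**2 = (-22)**2 = 484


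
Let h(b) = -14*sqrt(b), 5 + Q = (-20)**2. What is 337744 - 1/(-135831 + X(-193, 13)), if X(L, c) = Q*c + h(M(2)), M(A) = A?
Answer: 721144403821569/2135180503 - 7*sqrt(2)/8540722012 ≈ 3.3774e+5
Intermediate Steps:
Q = 395 (Q = -5 + (-20)**2 = -5 + 400 = 395)
X(L, c) = -14*sqrt(2) + 395*c (X(L, c) = 395*c - 14*sqrt(2) = -14*sqrt(2) + 395*c)
337744 - 1/(-135831 + X(-193, 13)) = 337744 - 1/(-135831 + (-14*sqrt(2) + 395*13)) = 337744 - 1/(-135831 + (-14*sqrt(2) + 5135)) = 337744 - 1/(-135831 + (5135 - 14*sqrt(2))) = 337744 - 1/(-130696 - 14*sqrt(2))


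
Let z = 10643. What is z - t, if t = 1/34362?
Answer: 365714765/34362 ≈ 10643.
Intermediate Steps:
t = 1/34362 ≈ 2.9102e-5
z - t = 10643 - 1*1/34362 = 10643 - 1/34362 = 365714765/34362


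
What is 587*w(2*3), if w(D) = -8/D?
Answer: -2348/3 ≈ -782.67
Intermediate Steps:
587*w(2*3) = 587*(-8/(2*3)) = 587*(-8/6) = 587*(-8*⅙) = 587*(-4/3) = -2348/3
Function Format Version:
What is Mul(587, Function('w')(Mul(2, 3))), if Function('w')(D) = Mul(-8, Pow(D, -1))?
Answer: Rational(-2348, 3) ≈ -782.67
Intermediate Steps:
Mul(587, Function('w')(Mul(2, 3))) = Mul(587, Mul(-8, Pow(Mul(2, 3), -1))) = Mul(587, Mul(-8, Pow(6, -1))) = Mul(587, Mul(-8, Rational(1, 6))) = Mul(587, Rational(-4, 3)) = Rational(-2348, 3)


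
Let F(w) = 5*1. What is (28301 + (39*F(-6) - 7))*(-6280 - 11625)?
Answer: -510095545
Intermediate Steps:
F(w) = 5
(28301 + (39*F(-6) - 7))*(-6280 - 11625) = (28301 + (39*5 - 7))*(-6280 - 11625) = (28301 + (195 - 7))*(-17905) = (28301 + 188)*(-17905) = 28489*(-17905) = -510095545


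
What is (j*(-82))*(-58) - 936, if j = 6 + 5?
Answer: 51380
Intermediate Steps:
j = 11
(j*(-82))*(-58) - 936 = (11*(-82))*(-58) - 936 = -902*(-58) - 936 = 52316 - 936 = 51380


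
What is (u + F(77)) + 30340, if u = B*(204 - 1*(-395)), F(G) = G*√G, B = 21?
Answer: 42919 + 77*√77 ≈ 43595.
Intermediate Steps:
F(G) = G^(3/2)
u = 12579 (u = 21*(204 - 1*(-395)) = 21*(204 + 395) = 21*599 = 12579)
(u + F(77)) + 30340 = (12579 + 77^(3/2)) + 30340 = (12579 + 77*√77) + 30340 = 42919 + 77*√77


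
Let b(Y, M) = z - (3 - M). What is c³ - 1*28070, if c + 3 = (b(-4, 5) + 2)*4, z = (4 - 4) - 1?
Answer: -27341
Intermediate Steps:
z = -1 (z = 0 - 1 = -1)
b(Y, M) = -4 + M (b(Y, M) = -1 - (3 - M) = -1 + (-3 + M) = -4 + M)
c = 9 (c = -3 + ((-4 + 5) + 2)*4 = -3 + (1 + 2)*4 = -3 + 3*4 = -3 + 12 = 9)
c³ - 1*28070 = 9³ - 1*28070 = 729 - 28070 = -27341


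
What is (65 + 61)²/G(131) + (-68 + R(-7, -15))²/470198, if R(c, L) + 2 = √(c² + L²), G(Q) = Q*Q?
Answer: 3776827231/4034533939 - 70*√274/235099 ≈ 0.93120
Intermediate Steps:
G(Q) = Q²
R(c, L) = -2 + √(L² + c²) (R(c, L) = -2 + √(c² + L²) = -2 + √(L² + c²))
(65 + 61)²/G(131) + (-68 + R(-7, -15))²/470198 = (65 + 61)²/(131²) + (-68 + (-2 + √((-15)² + (-7)²)))²/470198 = 126²/17161 + (-68 + (-2 + √(225 + 49)))²*(1/470198) = 15876*(1/17161) + (-68 + (-2 + √274))²*(1/470198) = 15876/17161 + (-70 + √274)²*(1/470198) = 15876/17161 + (-70 + √274)²/470198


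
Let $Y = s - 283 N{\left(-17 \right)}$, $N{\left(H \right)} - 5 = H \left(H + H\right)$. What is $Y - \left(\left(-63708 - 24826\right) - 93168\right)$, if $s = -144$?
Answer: $16569$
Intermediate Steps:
$N{\left(H \right)} = 5 + 2 H^{2}$ ($N{\left(H \right)} = 5 + H \left(H + H\right) = 5 + H 2 H = 5 + 2 H^{2}$)
$Y = -165133$ ($Y = -144 - 283 \left(5 + 2 \left(-17\right)^{2}\right) = -144 - 283 \left(5 + 2 \cdot 289\right) = -144 - 283 \left(5 + 578\right) = -144 - 164989 = -165133$)
$Y - \left(\left(-63708 - 24826\right) - 93168\right) = -165133 - \left(\left(-63708 - 24826\right) - 93168\right) = -165133 - \left(-88534 - 93168\right) = -165133 - -181702 = -165133 + 181702 = 16569$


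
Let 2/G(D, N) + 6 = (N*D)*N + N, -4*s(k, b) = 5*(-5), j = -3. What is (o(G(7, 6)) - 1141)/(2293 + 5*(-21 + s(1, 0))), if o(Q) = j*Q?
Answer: -95846/186417 ≈ -0.51415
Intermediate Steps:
s(k, b) = 25/4 (s(k, b) = -5*(-5)/4 = -¼*(-25) = 25/4)
G(D, N) = 2/(-6 + N + D*N²) (G(D, N) = 2/(-6 + ((N*D)*N + N)) = 2/(-6 + ((D*N)*N + N)) = 2/(-6 + (D*N² + N)) = 2/(-6 + (N + D*N²)) = 2/(-6 + N + D*N²))
o(Q) = -3*Q
(o(G(7, 6)) - 1141)/(2293 + 5*(-21 + s(1, 0))) = (-6/(-6 + 6 + 7*6²) - 1141)/(2293 + 5*(-21 + 25/4)) = (-6/(-6 + 6 + 7*36) - 1141)/(2293 + 5*(-59/4)) = (-6/(-6 + 6 + 252) - 1141)/(2293 - 295/4) = (-6/252 - 1141)/(8877/4) = (-6/252 - 1141)*(4/8877) = (-3*1/126 - 1141)*(4/8877) = (-1/42 - 1141)*(4/8877) = -47923/42*4/8877 = -95846/186417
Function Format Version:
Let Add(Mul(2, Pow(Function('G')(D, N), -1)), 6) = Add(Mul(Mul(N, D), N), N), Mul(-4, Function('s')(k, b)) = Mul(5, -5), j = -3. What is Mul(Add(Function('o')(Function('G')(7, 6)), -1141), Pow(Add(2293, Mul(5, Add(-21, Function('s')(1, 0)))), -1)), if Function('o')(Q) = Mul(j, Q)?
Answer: Rational(-95846, 186417) ≈ -0.51415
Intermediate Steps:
Function('s')(k, b) = Rational(25, 4) (Function('s')(k, b) = Mul(Rational(-1, 4), Mul(5, -5)) = Mul(Rational(-1, 4), -25) = Rational(25, 4))
Function('G')(D, N) = Mul(2, Pow(Add(-6, N, Mul(D, Pow(N, 2))), -1)) (Function('G')(D, N) = Mul(2, Pow(Add(-6, Add(Mul(Mul(N, D), N), N)), -1)) = Mul(2, Pow(Add(-6, Add(Mul(Mul(D, N), N), N)), -1)) = Mul(2, Pow(Add(-6, Add(Mul(D, Pow(N, 2)), N)), -1)) = Mul(2, Pow(Add(-6, Add(N, Mul(D, Pow(N, 2)))), -1)) = Mul(2, Pow(Add(-6, N, Mul(D, Pow(N, 2))), -1)))
Function('o')(Q) = Mul(-3, Q)
Mul(Add(Function('o')(Function('G')(7, 6)), -1141), Pow(Add(2293, Mul(5, Add(-21, Function('s')(1, 0)))), -1)) = Mul(Add(Mul(-3, Mul(2, Pow(Add(-6, 6, Mul(7, Pow(6, 2))), -1))), -1141), Pow(Add(2293, Mul(5, Add(-21, Rational(25, 4)))), -1)) = Mul(Add(Mul(-3, Mul(2, Pow(Add(-6, 6, Mul(7, 36)), -1))), -1141), Pow(Add(2293, Mul(5, Rational(-59, 4))), -1)) = Mul(Add(Mul(-3, Mul(2, Pow(Add(-6, 6, 252), -1))), -1141), Pow(Add(2293, Rational(-295, 4)), -1)) = Mul(Add(Mul(-3, Mul(2, Pow(252, -1))), -1141), Pow(Rational(8877, 4), -1)) = Mul(Add(Mul(-3, Mul(2, Rational(1, 252))), -1141), Rational(4, 8877)) = Mul(Add(Mul(-3, Rational(1, 126)), -1141), Rational(4, 8877)) = Mul(Add(Rational(-1, 42), -1141), Rational(4, 8877)) = Mul(Rational(-47923, 42), Rational(4, 8877)) = Rational(-95846, 186417)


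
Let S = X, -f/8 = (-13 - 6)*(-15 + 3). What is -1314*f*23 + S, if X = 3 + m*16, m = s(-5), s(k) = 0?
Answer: 55124931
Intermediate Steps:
f = -1824 (f = -8*(-13 - 6)*(-15 + 3) = -(-152)*(-12) = -8*228 = -1824)
m = 0
X = 3 (X = 3 + 0*16 = 3 + 0 = 3)
S = 3
-1314*f*23 + S = -(-2396736)*23 + 3 = -1314*(-41952) + 3 = 55124928 + 3 = 55124931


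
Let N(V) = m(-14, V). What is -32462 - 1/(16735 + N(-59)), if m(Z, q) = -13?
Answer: -542829565/16722 ≈ -32462.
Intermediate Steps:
N(V) = -13
-32462 - 1/(16735 + N(-59)) = -32462 - 1/(16735 - 13) = -32462 - 1/16722 = -542829565/16722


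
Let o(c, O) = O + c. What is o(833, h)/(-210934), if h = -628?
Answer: -205/210934 ≈ -0.00097187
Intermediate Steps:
o(833, h)/(-210934) = (-628 + 833)/(-210934) = 205*(-1/210934) = -205/210934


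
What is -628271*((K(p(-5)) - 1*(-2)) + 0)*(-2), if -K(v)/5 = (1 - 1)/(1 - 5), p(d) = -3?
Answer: 2513084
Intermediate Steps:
K(v) = 0 (K(v) = -5*(1 - 1)/(1 - 5) = -0/(-4) = -0*(-1)/4 = -5*0 = 0)
-628271*((K(p(-5)) - 1*(-2)) + 0)*(-2) = -628271*((0 - 1*(-2)) + 0)*(-2) = -628271*((0 + 2) + 0)*(-2) = -628271*(2 + 0)*(-2) = -1256542*(-2) = -628271*(-4) = 2513084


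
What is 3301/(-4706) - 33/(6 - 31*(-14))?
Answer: -73079/94120 ≈ -0.77645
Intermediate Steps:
3301/(-4706) - 33/(6 - 31*(-14)) = 3301*(-1/4706) - 33/(6 + 434) = -3301/4706 - 33/440 = -3301/4706 - 33*1/440 = -3301/4706 - 3/40 = -73079/94120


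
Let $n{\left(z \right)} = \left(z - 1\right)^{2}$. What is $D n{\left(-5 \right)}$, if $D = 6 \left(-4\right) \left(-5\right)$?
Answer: $4320$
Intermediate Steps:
$D = 120$ ($D = \left(-24\right) \left(-5\right) = 120$)
$n{\left(z \right)} = \left(-1 + z\right)^{2}$
$D n{\left(-5 \right)} = 120 \left(-1 - 5\right)^{2} = 120 \left(-6\right)^{2} = 120 \cdot 36 = 4320$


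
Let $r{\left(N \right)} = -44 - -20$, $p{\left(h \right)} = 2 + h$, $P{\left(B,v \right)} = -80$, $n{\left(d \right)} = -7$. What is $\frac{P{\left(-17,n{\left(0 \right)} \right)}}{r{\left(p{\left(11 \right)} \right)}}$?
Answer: $\frac{10}{3} \approx 3.3333$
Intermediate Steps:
$r{\left(N \right)} = -24$ ($r{\left(N \right)} = -44 + 20 = -24$)
$\frac{P{\left(-17,n{\left(0 \right)} \right)}}{r{\left(p{\left(11 \right)} \right)}} = - \frac{80}{-24} = \left(-80\right) \left(- \frac{1}{24}\right) = \frac{10}{3}$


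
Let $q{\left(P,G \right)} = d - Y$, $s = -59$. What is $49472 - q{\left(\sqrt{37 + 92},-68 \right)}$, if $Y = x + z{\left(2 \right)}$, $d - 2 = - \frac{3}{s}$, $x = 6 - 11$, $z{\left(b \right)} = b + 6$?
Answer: $\frac{2918904}{59} \approx 49473.0$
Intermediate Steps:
$z{\left(b \right)} = 6 + b$
$x = -5$
$d = \frac{121}{59}$ ($d = 2 - \frac{3}{-59} = 2 - - \frac{3}{59} = 2 + \frac{3}{59} = \frac{121}{59} \approx 2.0508$)
$Y = 3$ ($Y = -5 + \left(6 + 2\right) = -5 + 8 = 3$)
$q{\left(P,G \right)} = - \frac{56}{59}$ ($q{\left(P,G \right)} = \frac{121}{59} - 3 = - \frac{56}{59}$)
$49472 - q{\left(\sqrt{37 + 92},-68 \right)} = 49472 - - \frac{56}{59} = 49472 + \frac{56}{59} = \frac{2918904}{59}$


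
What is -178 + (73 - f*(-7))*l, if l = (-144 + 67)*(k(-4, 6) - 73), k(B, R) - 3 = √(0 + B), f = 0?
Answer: 393292 - 11242*I ≈ 3.9329e+5 - 11242.0*I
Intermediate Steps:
k(B, R) = 3 + √B (k(B, R) = 3 + √(0 + B) = 3 + √B)
l = 5390 - 154*I (l = (-144 + 67)*((3 + √(-4)) - 73) = -77*((3 + 2*I) - 73) = -77*(-70 + 2*I) = 5390 - 154*I ≈ 5390.0 - 154.0*I)
-178 + (73 - f*(-7))*l = -178 + (73 - 0*(-7))*(5390 - 154*I) = -178 + (73 - 1*0)*(5390 - 154*I) = -178 + (73 + 0)*(5390 - 154*I) = -178 + 73*(5390 - 154*I) = -178 + (393470 - 11242*I) = 393292 - 11242*I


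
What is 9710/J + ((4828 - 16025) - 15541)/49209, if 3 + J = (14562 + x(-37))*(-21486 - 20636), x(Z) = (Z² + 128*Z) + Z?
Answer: -12567265065292/23128096102311 ≈ -0.54338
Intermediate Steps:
x(Z) = Z² + 129*Z
J = -469997279 (J = -3 + (14562 - 37*(129 - 37))*(-21486 - 20636) = -3 + (14562 - 37*92)*(-42122) = -3 + (14562 - 3404)*(-42122) = -3 + 11158*(-42122) = -3 - 469997276 = -469997279)
9710/J + ((4828 - 16025) - 15541)/49209 = 9710/(-469997279) + ((4828 - 16025) - 15541)/49209 = 9710*(-1/469997279) + (-11197 - 15541)*(1/49209) = -9710/469997279 - 26738*1/49209 = -9710/469997279 - 26738/49209 = -12567265065292/23128096102311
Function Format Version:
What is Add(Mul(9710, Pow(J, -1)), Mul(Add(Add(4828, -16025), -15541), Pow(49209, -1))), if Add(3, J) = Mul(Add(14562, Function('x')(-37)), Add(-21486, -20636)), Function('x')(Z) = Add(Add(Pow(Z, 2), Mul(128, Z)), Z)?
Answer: Rational(-12567265065292, 23128096102311) ≈ -0.54338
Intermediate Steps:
Function('x')(Z) = Add(Pow(Z, 2), Mul(129, Z))
J = -469997279 (J = Add(-3, Mul(Add(14562, Mul(-37, Add(129, -37))), Add(-21486, -20636))) = Add(-3, Mul(Add(14562, Mul(-37, 92)), -42122)) = Add(-3, Mul(Add(14562, -3404), -42122)) = Add(-3, Mul(11158, -42122)) = Add(-3, -469997276) = -469997279)
Add(Mul(9710, Pow(J, -1)), Mul(Add(Add(4828, -16025), -15541), Pow(49209, -1))) = Add(Mul(9710, Pow(-469997279, -1)), Mul(Add(Add(4828, -16025), -15541), Pow(49209, -1))) = Add(Mul(9710, Rational(-1, 469997279)), Mul(Add(-11197, -15541), Rational(1, 49209))) = Add(Rational(-9710, 469997279), Mul(-26738, Rational(1, 49209))) = Add(Rational(-9710, 469997279), Rational(-26738, 49209)) = Rational(-12567265065292, 23128096102311)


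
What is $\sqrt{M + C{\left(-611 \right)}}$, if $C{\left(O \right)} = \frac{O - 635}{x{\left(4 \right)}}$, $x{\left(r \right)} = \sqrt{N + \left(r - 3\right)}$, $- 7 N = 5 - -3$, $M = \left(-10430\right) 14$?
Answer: $\sqrt{-146020 + 1246 i \sqrt{7}} \approx 4.313 + 382.15 i$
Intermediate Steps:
$M = -146020$
$N = - \frac{8}{7}$ ($N = - \frac{5 - -3}{7} = - \frac{5 + 3}{7} = \left(- \frac{1}{7}\right) 8 = - \frac{8}{7} \approx -1.1429$)
$x{\left(r \right)} = \sqrt{- \frac{29}{7} + r}$ ($x{\left(r \right)} = \sqrt{- \frac{8}{7} + \left(r - 3\right)} = \sqrt{- \frac{8}{7} + \left(-3 + r\right)} = \sqrt{- \frac{29}{7} + r}$)
$C{\left(O \right)} = - i \sqrt{7} \left(-635 + O\right)$ ($C{\left(O \right)} = \frac{O - 635}{\frac{1}{7} \sqrt{-203 + 49 \cdot 4}} = \frac{-635 + O}{\frac{1}{7} \sqrt{-203 + 196}} = \frac{-635 + O}{\frac{1}{7} \sqrt{-7}} = \frac{-635 + O}{\frac{1}{7} i \sqrt{7}} = \left(-635 + O\right) \left(- i \sqrt{7}\right) = - i \sqrt{7} \left(-635 + O\right)$)
$\sqrt{M + C{\left(-611 \right)}} = \sqrt{-146020 + i \sqrt{7} \left(635 - -611\right)} = \sqrt{-146020 + i \sqrt{7} \left(635 + 611\right)} = \sqrt{-146020 + i \sqrt{7} \cdot 1246} = \sqrt{-146020 + 1246 i \sqrt{7}}$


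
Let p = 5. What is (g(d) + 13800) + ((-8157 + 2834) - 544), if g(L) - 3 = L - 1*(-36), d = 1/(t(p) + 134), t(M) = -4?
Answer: 1036361/130 ≈ 7972.0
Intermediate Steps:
d = 1/130 (d = 1/(-4 + 134) = 1/130 ≈ 0.0076923)
g(L) = 39 + L (g(L) = 3 + (L - 1*(-36)) = 3 + (L + 36) = 3 + (36 + L) = 39 + L)
(g(d) + 13800) + ((-8157 + 2834) - 544) = ((39 + 1/130) + 13800) + ((-8157 + 2834) - 544) = (5071/130 + 13800) + (-5323 - 544) = 1799071/130 - 5867 = 1036361/130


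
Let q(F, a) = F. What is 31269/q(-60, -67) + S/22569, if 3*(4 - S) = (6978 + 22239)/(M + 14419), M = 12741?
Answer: -21296754803/40864936 ≈ -521.15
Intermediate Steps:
S = 98901/27160 (S = 4 - (6978 + 22239)/(3*(12741 + 14419)) = 4 - 9739/27160 = 98901/27160 ≈ 3.6414)
31269/q(-60, -67) + S/22569 = 31269/(-60) + (98901/27160)/22569 = 31269*(-1/60) + (98901/27160)*(1/22569) = -10423/20 + 32967/204324680 = -21296754803/40864936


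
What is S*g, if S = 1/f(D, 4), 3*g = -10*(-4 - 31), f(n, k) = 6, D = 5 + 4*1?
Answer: 175/9 ≈ 19.444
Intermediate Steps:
D = 9 (D = 5 + 4 = 9)
g = 350/3 (g = (-10*(-4 - 31))/3 = (-10*(-35))/3 = (⅓)*350 = 350/3 ≈ 116.67)
S = ⅙ (S = 1/6 = ⅙ ≈ 0.16667)
S*g = (⅙)*(350/3) = 175/9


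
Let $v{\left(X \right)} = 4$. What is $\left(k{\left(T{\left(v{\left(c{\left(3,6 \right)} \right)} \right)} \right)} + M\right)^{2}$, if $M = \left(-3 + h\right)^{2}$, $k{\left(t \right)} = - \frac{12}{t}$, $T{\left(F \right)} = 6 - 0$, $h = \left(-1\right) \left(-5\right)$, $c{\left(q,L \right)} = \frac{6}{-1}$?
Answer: $4$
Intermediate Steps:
$c{\left(q,L \right)} = -6$ ($c{\left(q,L \right)} = 6 \left(-1\right) = -6$)
$h = 5$
$T{\left(F \right)} = 6$ ($T{\left(F \right)} = 6 + 0 = 6$)
$M = 4$ ($M = \left(-3 + 5\right)^{2} = 2^{2} = 4$)
$\left(k{\left(T{\left(v{\left(c{\left(3,6 \right)} \right)} \right)} \right)} + M\right)^{2} = \left(- \frac{12}{6} + 4\right)^{2} = \left(\left(-12\right) \frac{1}{6} + 4\right)^{2} = \left(-2 + 4\right)^{2} = 2^{2} = 4$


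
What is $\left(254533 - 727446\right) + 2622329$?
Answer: $2149416$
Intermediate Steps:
$\left(254533 - 727446\right) + 2622329 = -472913 + 2622329 = 2149416$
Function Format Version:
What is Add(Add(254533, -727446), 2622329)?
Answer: 2149416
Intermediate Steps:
Add(Add(254533, -727446), 2622329) = Add(-472913, 2622329) = 2149416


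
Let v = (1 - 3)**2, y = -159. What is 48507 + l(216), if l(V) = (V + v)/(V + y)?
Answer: 2765119/57 ≈ 48511.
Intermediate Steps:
v = 4 (v = (-2)**2 = 4)
l(V) = (4 + V)/(-159 + V) (l(V) = (V + 4)/(V - 159) = (4 + V)/(-159 + V))
48507 + l(216) = 48507 + (4 + 216)/(-159 + 216) = 48507 + 220/57 = 2765119/57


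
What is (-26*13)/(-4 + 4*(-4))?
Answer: 169/10 ≈ 16.900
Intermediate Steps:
(-26*13)/(-4 + 4*(-4)) = -338/(-4 - 16) = -338/(-20) = -1/20*(-338) = 169/10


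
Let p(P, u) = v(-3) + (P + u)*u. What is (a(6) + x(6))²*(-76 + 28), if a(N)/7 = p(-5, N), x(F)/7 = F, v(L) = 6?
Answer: -762048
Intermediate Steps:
x(F) = 7*F
p(P, u) = 6 + u*(P + u) (p(P, u) = 6 + (P + u)*u = 6 + u*(P + u))
a(N) = 42 - 35*N + 7*N² (a(N) = 7*(6 + N² - 5*N) = 42 - 35*N + 7*N²)
(a(6) + x(6))²*(-76 + 28) = ((42 - 35*6 + 7*6²) + 7*6)²*(-76 + 28) = ((42 - 210 + 7*36) + 42)²*(-48) = ((42 - 210 + 252) + 42)²*(-48) = (84 + 42)²*(-48) = 126²*(-48) = 15876*(-48) = -762048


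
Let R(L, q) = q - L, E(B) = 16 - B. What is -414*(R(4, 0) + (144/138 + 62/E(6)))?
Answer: -6714/5 ≈ -1342.8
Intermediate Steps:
-414*(R(4, 0) + (144/138 + 62/E(6))) = -414*((0 - 1*4) + (144/138 + 62/(16 - 1*6))) = -414*((0 - 4) + (144*(1/138) + 62/(16 - 6))) = -414*(-4 + (24/23 + 62/10)) = -414*(-4 + (24/23 + 62*(⅒))) = -414*(-4 + (24/23 + 31/5)) = -414*(-4 + 833/115) = -414*373/115 = -6714/5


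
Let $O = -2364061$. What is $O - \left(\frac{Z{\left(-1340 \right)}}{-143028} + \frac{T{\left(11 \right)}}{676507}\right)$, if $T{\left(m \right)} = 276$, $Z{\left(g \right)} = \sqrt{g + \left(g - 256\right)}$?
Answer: $- \frac{1599303815203}{676507} + \frac{i \sqrt{734}}{71514} \approx -2.3641 \cdot 10^{6} + 0.00037884 i$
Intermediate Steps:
$Z{\left(g \right)} = \sqrt{-256 + 2 g}$ ($Z{\left(g \right)} = \sqrt{g + \left(g - 256\right)} = \sqrt{g + \left(-256 + g\right)} = \sqrt{-256 + 2 g}$)
$O - \left(\frac{Z{\left(-1340 \right)}}{-143028} + \frac{T{\left(11 \right)}}{676507}\right) = -2364061 - \left(\frac{\sqrt{-256 + 2 \left(-1340\right)}}{-143028} + \frac{276}{676507}\right) = -2364061 - \left(\sqrt{-256 - 2680} \left(- \frac{1}{143028}\right) + 276 \cdot \frac{1}{676507}\right) = -2364061 - \left(\sqrt{-2936} \left(- \frac{1}{143028}\right) + \frac{276}{676507}\right) = -2364061 - \left(2 i \sqrt{734} \left(- \frac{1}{143028}\right) + \frac{276}{676507}\right) = -2364061 - \left(- \frac{i \sqrt{734}}{71514} + \frac{276}{676507}\right) = -2364061 - \left(\frac{276}{676507} - \frac{i \sqrt{734}}{71514}\right) = - \frac{1599303815203}{676507} + \frac{i \sqrt{734}}{71514}$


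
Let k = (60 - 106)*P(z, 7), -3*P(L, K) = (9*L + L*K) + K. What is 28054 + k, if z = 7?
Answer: 89636/3 ≈ 29879.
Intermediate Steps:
P(L, K) = -3*L - K/3 - K*L/3 (P(L, K) = -((9*L + L*K) + K)/3 = -((9*L + K*L) + K)/3 = -(K + 9*L + K*L)/3 = -3*L - K/3 - K*L/3)
k = 5474/3 (k = (60 - 106)*(-3*7 - ⅓*7 - ⅓*7*7) = -46*(-21 - 7/3 - 49/3) = -46*(-119/3) = 5474/3 ≈ 1824.7)
28054 + k = 28054 + 5474/3 = 89636/3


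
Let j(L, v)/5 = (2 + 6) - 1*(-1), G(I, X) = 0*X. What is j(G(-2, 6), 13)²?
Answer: 2025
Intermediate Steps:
G(I, X) = 0
j(L, v) = 45 (j(L, v) = 5*((2 + 6) - 1*(-1)) = 5*(8 + 1) = 5*9 = 45)
j(G(-2, 6), 13)² = 45² = 2025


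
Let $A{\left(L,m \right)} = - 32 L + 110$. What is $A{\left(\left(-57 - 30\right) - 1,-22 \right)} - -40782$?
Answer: $43708$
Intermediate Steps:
$A{\left(L,m \right)} = 110 - 32 L$
$A{\left(\left(-57 - 30\right) - 1,-22 \right)} - -40782 = \left(110 - 32 \left(\left(-57 - 30\right) - 1\right)\right) - -40782 = \left(110 - 32 \left(-87 - 1\right)\right) + 40782 = \left(110 - -2816\right) + 40782 = \left(110 + 2816\right) + 40782 = 2926 + 40782 = 43708$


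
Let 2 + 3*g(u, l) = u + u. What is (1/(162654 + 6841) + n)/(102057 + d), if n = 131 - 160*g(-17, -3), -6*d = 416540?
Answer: 1042902738/16593729995 ≈ 0.062849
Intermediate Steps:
d = -208270/3 (d = -1/6*416540 = -208270/3 ≈ -69423.)
g(u, l) = -2/3 + 2*u/3 (g(u, l) = -2/3 + (u + u)/3 = -2/3 + (2*u)/3 = -2/3 + 2*u/3)
n = 2051 (n = 131 - 160*(-2/3 + (2/3)*(-17)) = 131 - 160*(-2/3 - 34/3) = 131 - 160*(-12) = 131 + 1920 = 2051)
(1/(162654 + 6841) + n)/(102057 + d) = (1/(162654 + 6841) + 2051)/(102057 - 208270/3) = (1/169495 + 2051)/(97901/3) = (1/169495 + 2051)*(3/97901) = (347634246/169495)*(3/97901) = 1042902738/16593729995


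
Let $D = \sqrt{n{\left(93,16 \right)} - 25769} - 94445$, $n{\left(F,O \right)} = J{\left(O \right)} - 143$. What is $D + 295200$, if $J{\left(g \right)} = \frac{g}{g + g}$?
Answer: $200755 + \frac{i \sqrt{103646}}{2} \approx 2.0076 \cdot 10^{5} + 160.97 i$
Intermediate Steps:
$J{\left(g \right)} = \frac{1}{2}$ ($J{\left(g \right)} = \frac{g}{2 g} = g \frac{1}{2 g} = \frac{1}{2}$)
$n{\left(F,O \right)} = - \frac{285}{2}$ ($n{\left(F,O \right)} = \frac{1}{2} - 143 = - \frac{285}{2}$)
$D = -94445 + \frac{i \sqrt{103646}}{2}$ ($D = \sqrt{- \frac{285}{2} - 25769} - 94445 = \sqrt{- \frac{51823}{2}} - 94445 = \frac{i \sqrt{103646}}{2} - 94445 = -94445 + \frac{i \sqrt{103646}}{2} \approx -94445.0 + 160.97 i$)
$D + 295200 = \left(-94445 + \frac{i \sqrt{103646}}{2}\right) + 295200 = 200755 + \frac{i \sqrt{103646}}{2}$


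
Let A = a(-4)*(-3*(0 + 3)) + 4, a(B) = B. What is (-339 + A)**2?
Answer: 89401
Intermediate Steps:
A = 40 (A = -(-12)*(0 + 3) + 4 = -(-12)*3 + 4 = -4*(-9) + 4 = 36 + 4 = 40)
(-339 + A)**2 = (-339 + 40)**2 = (-299)**2 = 89401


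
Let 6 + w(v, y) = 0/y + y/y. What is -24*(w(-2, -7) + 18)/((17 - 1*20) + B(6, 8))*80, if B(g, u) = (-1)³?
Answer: 6240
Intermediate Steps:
w(v, y) = -5 (w(v, y) = -6 + (0/y + y/y) = -6 + (0 + 1) = -6 + 1 = -5)
B(g, u) = -1
-24*(w(-2, -7) + 18)/((17 - 1*20) + B(6, 8))*80 = -24*(-5 + 18)/((17 - 1*20) - 1)*80 = -312/((17 - 20) - 1)*80 = -312/(-3 - 1)*80 = -312/(-4)*80 = -312*(-1)/4*80 = -24*(-13/4)*80 = 78*80 = 6240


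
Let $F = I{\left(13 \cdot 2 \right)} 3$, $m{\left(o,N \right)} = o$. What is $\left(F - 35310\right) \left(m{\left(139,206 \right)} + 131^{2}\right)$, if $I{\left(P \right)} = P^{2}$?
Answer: $-575778600$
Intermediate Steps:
$F = 2028$ ($F = \left(13 \cdot 2\right)^{2} \cdot 3 = 26^{2} \cdot 3 = 676 \cdot 3 = 2028$)
$\left(F - 35310\right) \left(m{\left(139,206 \right)} + 131^{2}\right) = \left(2028 - 35310\right) \left(139 + 131^{2}\right) = - 33282 \left(139 + 17161\right) = \left(-33282\right) 17300 = -575778600$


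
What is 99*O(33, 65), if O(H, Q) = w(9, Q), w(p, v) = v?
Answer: 6435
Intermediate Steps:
O(H, Q) = Q
99*O(33, 65) = 99*65 = 6435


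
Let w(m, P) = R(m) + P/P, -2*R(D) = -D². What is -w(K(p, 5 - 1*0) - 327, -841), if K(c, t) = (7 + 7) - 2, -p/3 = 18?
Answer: -99227/2 ≈ -49614.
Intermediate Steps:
p = -54 (p = -3*18 = -54)
K(c, t) = 12 (K(c, t) = 14 - 2 = 12)
R(D) = D²/2 (R(D) = -(-1)*D²/2 = D²/2)
w(m, P) = 1 + m²/2 (w(m, P) = m²/2 + P/P = m²/2 + 1 = 1 + m²/2)
-w(K(p, 5 - 1*0) - 327, -841) = -(1 + (12 - 327)²/2) = -(1 + (½)*(-315)²) = -(1 + (½)*99225) = -(1 + 99225/2) = -1*99227/2 = -99227/2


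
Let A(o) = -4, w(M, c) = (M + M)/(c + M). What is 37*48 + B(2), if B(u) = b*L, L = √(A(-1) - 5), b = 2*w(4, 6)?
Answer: 1776 + 24*I/5 ≈ 1776.0 + 4.8*I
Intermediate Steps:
w(M, c) = 2*M/(M + c) (w(M, c) = (2*M)/(M + c) = 2*M/(M + c))
b = 8/5 (b = 2*(2*4/(4 + 6)) = 2*(2*4/10) = 2*(2*4*(⅒)) = 2*(⅘) = 8/5 ≈ 1.6000)
L = 3*I (L = √(-4 - 5) = √(-9) = 3*I ≈ 3.0*I)
B(u) = 24*I/5 (B(u) = 8*(3*I)/5 = 24*I/5)
37*48 + B(2) = 37*48 + 24*I/5 = 1776 + 24*I/5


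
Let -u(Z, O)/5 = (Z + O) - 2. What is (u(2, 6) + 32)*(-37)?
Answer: -74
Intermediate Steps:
u(Z, O) = 10 - 5*O - 5*Z (u(Z, O) = -5*((Z + O) - 2) = -5*((O + Z) - 2) = -5*(-2 + O + Z) = 10 - 5*O - 5*Z)
(u(2, 6) + 32)*(-37) = ((10 - 5*6 - 5*2) + 32)*(-37) = ((10 - 30 - 10) + 32)*(-37) = (-30 + 32)*(-37) = 2*(-37) = -74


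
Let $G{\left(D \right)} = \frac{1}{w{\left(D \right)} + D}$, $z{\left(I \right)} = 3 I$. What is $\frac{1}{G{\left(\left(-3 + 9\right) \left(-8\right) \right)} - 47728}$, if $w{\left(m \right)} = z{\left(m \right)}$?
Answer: $- \frac{192}{9163777} \approx -2.0952 \cdot 10^{-5}$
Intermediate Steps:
$w{\left(m \right)} = 3 m$
$G{\left(D \right)} = \frac{1}{4 D}$ ($G{\left(D \right)} = \frac{1}{3 D + D} = \frac{1}{4 D}$)
$\frac{1}{G{\left(\left(-3 + 9\right) \left(-8\right) \right)} - 47728} = \frac{1}{\frac{1}{4 \left(-3 + 9\right) \left(-8\right)} - 47728} = \frac{1}{\frac{1}{4 \cdot 6 \left(-8\right)} - 47728} = \frac{1}{\frac{1}{4 \left(-48\right)} - 47728} = \frac{1}{\frac{1}{4} \left(- \frac{1}{48}\right) - 47728} = \frac{1}{- \frac{1}{192} - 47728} = \frac{1}{- \frac{9163777}{192}} = - \frac{192}{9163777}$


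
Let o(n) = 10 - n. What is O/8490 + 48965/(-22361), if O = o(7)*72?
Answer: -68480479/31640815 ≈ -2.1643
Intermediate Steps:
O = 216 (O = (10 - 1*7)*72 = (10 - 7)*72 = 3*72 = 216)
O/8490 + 48965/(-22361) = 216/8490 + 48965/(-22361) = 216*(1/8490) + 48965*(-1/22361) = 36/1415 - 48965/22361 = -68480479/31640815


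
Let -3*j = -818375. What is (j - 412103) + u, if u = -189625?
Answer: -986809/3 ≈ -3.2894e+5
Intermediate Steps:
j = 818375/3 (j = -1/3*(-818375) = 818375/3 ≈ 2.7279e+5)
(j - 412103) + u = (818375/3 - 412103) - 189625 = -417934/3 - 189625 = -986809/3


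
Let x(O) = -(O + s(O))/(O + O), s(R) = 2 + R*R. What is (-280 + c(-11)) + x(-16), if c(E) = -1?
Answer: -4375/16 ≈ -273.44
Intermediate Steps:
s(R) = 2 + R**2
x(O) = -(2 + O + O**2)/(2*O) (x(O) = -(O + (2 + O**2))/(O + O) = -(2 + O + O**2)/(2*O))
(-280 + c(-11)) + x(-16) = (-280 - 1) + (1/2)*(-2 - 1*(-16) - 1*(-16)**2)/(-16) = -281 + (1/2)*(-1/16)*(-2 + 16 - 1*256) = -281 + (1/2)*(-1/16)*(-2 + 16 - 256) = -281 + (1/2)*(-1/16)*(-242) = -281 + 121/16 = -4375/16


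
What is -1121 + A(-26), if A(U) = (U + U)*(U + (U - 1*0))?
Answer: 1583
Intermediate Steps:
A(U) = 4*U² (A(U) = (2*U)*(U + (U + 0)) = (2*U)*(U + U) = (2*U)*(2*U) = 4*U²)
-1121 + A(-26) = -1121 + 4*(-26)² = -1121 + 4*676 = -1121 + 2704 = 1583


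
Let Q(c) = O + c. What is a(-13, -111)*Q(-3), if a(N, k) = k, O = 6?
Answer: -333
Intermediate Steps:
Q(c) = 6 + c
a(-13, -111)*Q(-3) = -111*(6 - 3) = -111*3 = -333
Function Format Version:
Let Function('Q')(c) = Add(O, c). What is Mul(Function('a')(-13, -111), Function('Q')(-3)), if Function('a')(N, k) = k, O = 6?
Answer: -333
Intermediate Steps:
Function('Q')(c) = Add(6, c)
Mul(Function('a')(-13, -111), Function('Q')(-3)) = Mul(-111, Add(6, -3)) = Mul(-111, 3) = -333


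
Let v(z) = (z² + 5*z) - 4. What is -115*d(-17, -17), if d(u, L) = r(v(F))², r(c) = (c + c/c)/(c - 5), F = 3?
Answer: -1127/5 ≈ -225.40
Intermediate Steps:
v(z) = -4 + z² + 5*z
r(c) = (1 + c)/(-5 + c) (r(c) = (c + 1)/(-5 + c) = (1 + c)/(-5 + c))
d(u, L) = 49/25 (d(u, L) = ((1 + (-4 + 3² + 5*3))/(-5 + (-4 + 3² + 5*3)))² = ((1 + (-4 + 9 + 15))/(-5 + (-4 + 9 + 15)))² = ((1 + 20)/(-5 + 20))² = (21/15)² = ((1/15)*21)² = (7/5)² = 49/25)
-115*d(-17, -17) = -115*49/25 = -1127/5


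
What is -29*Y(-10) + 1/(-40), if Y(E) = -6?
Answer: 6959/40 ≈ 173.98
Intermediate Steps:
-29*Y(-10) + 1/(-40) = -29*(-6) + 1/(-40) = 174 - 1/40 = 6959/40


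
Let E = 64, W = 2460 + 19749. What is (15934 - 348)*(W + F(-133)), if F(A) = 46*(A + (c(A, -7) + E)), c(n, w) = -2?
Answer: 295245598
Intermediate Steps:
W = 22209
F(A) = 2852 + 46*A (F(A) = 46*(A + (-2 + 64)) = 46*(A + 62) = 46*(62 + A) = 2852 + 46*A)
(15934 - 348)*(W + F(-133)) = (15934 - 348)*(22209 + (2852 + 46*(-133))) = 15586*(22209 + (2852 - 6118)) = 15586*(22209 - 3266) = 15586*18943 = 295245598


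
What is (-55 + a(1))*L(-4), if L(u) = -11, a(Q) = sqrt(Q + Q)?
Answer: 605 - 11*sqrt(2) ≈ 589.44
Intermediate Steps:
a(Q) = sqrt(2)*sqrt(Q) (a(Q) = sqrt(2*Q) = sqrt(2)*sqrt(Q))
(-55 + a(1))*L(-4) = (-55 + sqrt(2)*sqrt(1))*(-11) = (-55 + sqrt(2)*1)*(-11) = (-55 + sqrt(2))*(-11) = 605 - 11*sqrt(2)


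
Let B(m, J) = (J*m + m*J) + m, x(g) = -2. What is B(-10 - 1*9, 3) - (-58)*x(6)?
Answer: -249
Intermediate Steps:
B(m, J) = m + 2*J*m (B(m, J) = (J*m + J*m) + m = 2*J*m + m = m + 2*J*m)
B(-10 - 1*9, 3) - (-58)*x(6) = (-10 - 1*9)*(1 + 2*3) - (-58)*(-2) = (-10 - 9)*(1 + 6) - 1*116 = -19*7 - 116 = -133 - 116 = -249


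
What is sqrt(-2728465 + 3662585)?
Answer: 22*sqrt(1930) ≈ 966.50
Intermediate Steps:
sqrt(-2728465 + 3662585) = sqrt(934120) = 22*sqrt(1930)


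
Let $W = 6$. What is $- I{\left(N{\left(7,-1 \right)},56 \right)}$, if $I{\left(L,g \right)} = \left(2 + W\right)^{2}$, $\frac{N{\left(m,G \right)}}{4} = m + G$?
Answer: $-64$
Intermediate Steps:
$N{\left(m,G \right)} = 4 G + 4 m$ ($N{\left(m,G \right)} = 4 \left(m + G\right) = 4 \left(G + m\right) = 4 G + 4 m$)
$I{\left(L,g \right)} = 64$ ($I{\left(L,g \right)} = \left(2 + 6\right)^{2} = 8^{2} = 64$)
$- I{\left(N{\left(7,-1 \right)},56 \right)} = \left(-1\right) 64 = -64$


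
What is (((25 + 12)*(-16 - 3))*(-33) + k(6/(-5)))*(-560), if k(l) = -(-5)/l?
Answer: -38967320/3 ≈ -1.2989e+7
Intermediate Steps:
k(l) = 5/l
(((25 + 12)*(-16 - 3))*(-33) + k(6/(-5)))*(-560) = (((25 + 12)*(-16 - 3))*(-33) + 5/((6/(-5))))*(-560) = ((37*(-19))*(-33) + 5/((6*(-⅕))))*(-560) = (-703*(-33) + 5/(-6/5))*(-560) = (23199 + 5*(-⅚))*(-560) = (23199 - 25/6)*(-560) = (139169/6)*(-560) = -38967320/3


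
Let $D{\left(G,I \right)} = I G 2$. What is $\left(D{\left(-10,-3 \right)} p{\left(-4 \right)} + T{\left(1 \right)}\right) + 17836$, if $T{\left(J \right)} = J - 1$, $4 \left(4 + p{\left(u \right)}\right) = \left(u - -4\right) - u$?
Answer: $17656$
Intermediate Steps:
$D{\left(G,I \right)} = 2 G I$ ($D{\left(G,I \right)} = G I 2 = 2 G I$)
$p{\left(u \right)} = -3$ ($p{\left(u \right)} = -4 + \frac{\left(u - -4\right) - u}{4} = -4 + \frac{\left(u + 4\right) - u}{4} = -4 + \frac{\left(4 + u\right) - u}{4} = -4 + \frac{1}{4} \cdot 4 = -4 + 1 = -3$)
$T{\left(J \right)} = -1 + J$
$\left(D{\left(-10,-3 \right)} p{\left(-4 \right)} + T{\left(1 \right)}\right) + 17836 = \left(2 \left(-10\right) \left(-3\right) \left(-3\right) + \left(-1 + 1\right)\right) + 17836 = \left(60 \left(-3\right) + 0\right) + 17836 = \left(-180 + 0\right) + 17836 = -180 + 17836 = 17656$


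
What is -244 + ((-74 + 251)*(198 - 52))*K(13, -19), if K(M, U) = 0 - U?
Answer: 490754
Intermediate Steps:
K(M, U) = -U
-244 + ((-74 + 251)*(198 - 52))*K(13, -19) = -244 + ((-74 + 251)*(198 - 52))*(-1*(-19)) = -244 + (177*146)*19 = -244 + 25842*19 = -244 + 490998 = 490754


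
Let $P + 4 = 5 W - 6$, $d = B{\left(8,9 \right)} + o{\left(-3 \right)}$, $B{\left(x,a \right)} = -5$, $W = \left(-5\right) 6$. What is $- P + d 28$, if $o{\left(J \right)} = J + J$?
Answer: $-148$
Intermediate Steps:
$W = -30$
$o{\left(J \right)} = 2 J$
$d = -11$ ($d = -5 + 2 \left(-3\right) = -5 - 6 = -11$)
$P = -160$ ($P = -4 + \left(5 \left(-30\right) - 6\right) = -4 - 156 = -160$)
$- P + d 28 = \left(-1\right) \left(-160\right) - 308 = 160 - 308 = -148$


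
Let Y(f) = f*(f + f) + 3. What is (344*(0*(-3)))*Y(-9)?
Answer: 0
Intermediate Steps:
Y(f) = 3 + 2*f**2 (Y(f) = f*(2*f) + 3 = 2*f**2 + 3 = 3 + 2*f**2)
(344*(0*(-3)))*Y(-9) = (344*(0*(-3)))*(3 + 2*(-9)**2) = (344*0)*(3 + 2*81) = 0*(3 + 162) = 0*165 = 0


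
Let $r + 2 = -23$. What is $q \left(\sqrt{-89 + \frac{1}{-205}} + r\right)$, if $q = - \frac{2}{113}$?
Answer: $\frac{50}{113} - \frac{2 i \sqrt{3740430}}{23165} \approx 0.44248 - 0.16698 i$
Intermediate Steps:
$r = -25$ ($r = -2 - 23 = -25$)
$q = - \frac{2}{113}$ ($q = \left(-2\right) \frac{1}{113} = - \frac{2}{113} \approx -0.017699$)
$q \left(\sqrt{-89 + \frac{1}{-205}} + r\right) = - \frac{2 \left(\sqrt{-89 + \frac{1}{-205}} - 25\right)}{113} = - \frac{2 \left(\sqrt{-89 - \frac{1}{205}} - 25\right)}{113} = - \frac{2 \left(\sqrt{- \frac{18246}{205}} - 25\right)}{113} = - \frac{2 \left(\frac{i \sqrt{3740430}}{205} - 25\right)}{113} = - \frac{2 \left(-25 + \frac{i \sqrt{3740430}}{205}\right)}{113} = \frac{50}{113} - \frac{2 i \sqrt{3740430}}{23165}$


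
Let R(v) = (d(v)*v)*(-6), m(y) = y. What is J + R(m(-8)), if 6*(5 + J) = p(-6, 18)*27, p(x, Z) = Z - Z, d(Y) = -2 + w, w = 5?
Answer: 139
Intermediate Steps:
d(Y) = 3 (d(Y) = -2 + 5 = 3)
p(x, Z) = 0
J = -5 (J = -5 + (0*27)/6 = -5 + (⅙)*0 = -5 + 0 = -5)
R(v) = -18*v (R(v) = (3*v)*(-6) = -18*v)
J + R(m(-8)) = -5 - 18*(-8) = -5 + 144 = 139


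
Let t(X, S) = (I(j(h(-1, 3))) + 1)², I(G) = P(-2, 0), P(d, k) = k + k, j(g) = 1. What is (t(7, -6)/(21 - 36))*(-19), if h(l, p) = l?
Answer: 19/15 ≈ 1.2667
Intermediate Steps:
P(d, k) = 2*k
I(G) = 0 (I(G) = 2*0 = 0)
t(X, S) = 1 (t(X, S) = (0 + 1)² = 1² = 1)
(t(7, -6)/(21 - 36))*(-19) = (1/(21 - 36))*(-19) = (1/(-15))*(-19) = (1*(-1/15))*(-19) = -1/15*(-19) = 19/15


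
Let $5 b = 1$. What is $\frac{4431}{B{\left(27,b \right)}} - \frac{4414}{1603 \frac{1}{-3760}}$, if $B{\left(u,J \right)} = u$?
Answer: $\frac{151737391}{14427} \approx 10518.0$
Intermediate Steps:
$b = \frac{1}{5}$ ($b = \frac{1}{5} \cdot 1 = \frac{1}{5} \approx 0.2$)
$\frac{4431}{B{\left(27,b \right)}} - \frac{4414}{1603 \frac{1}{-3760}} = \frac{4431}{27} - \frac{4414}{1603 \frac{1}{-3760}} = 4431 \cdot \frac{1}{27} - \frac{4414}{1603 \left(- \frac{1}{3760}\right)} = \frac{1477}{9} - \frac{4414}{- \frac{1603}{3760}} = \frac{1477}{9} - - \frac{16596640}{1603} = \frac{1477}{9} + \frac{16596640}{1603} = \frac{151737391}{14427}$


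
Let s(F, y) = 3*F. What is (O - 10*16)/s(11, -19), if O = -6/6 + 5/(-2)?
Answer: -109/22 ≈ -4.9545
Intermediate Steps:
O = -7/2 (O = -6*1/6 + 5*(-1/2) = -1 - 5/2 = -7/2 ≈ -3.5000)
(O - 10*16)/s(11, -19) = (-7/2 - 10*16)/((3*11)) = (-7/2 - 160)/33 = -327/2*1/33 = -109/22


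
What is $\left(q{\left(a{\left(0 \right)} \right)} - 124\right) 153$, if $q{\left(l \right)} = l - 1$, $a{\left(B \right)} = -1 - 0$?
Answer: $-19278$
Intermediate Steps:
$a{\left(B \right)} = -1$ ($a{\left(B \right)} = -1 + 0 = -1$)
$q{\left(l \right)} = -1 + l$
$\left(q{\left(a{\left(0 \right)} \right)} - 124\right) 153 = \left(\left(-1 - 1\right) - 124\right) 153 = \left(-2 - 124\right) 153 = \left(-126\right) 153 = -19278$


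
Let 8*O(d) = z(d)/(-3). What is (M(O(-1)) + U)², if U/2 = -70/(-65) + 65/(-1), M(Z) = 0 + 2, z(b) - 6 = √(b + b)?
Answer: 2676496/169 ≈ 15837.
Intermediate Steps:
z(b) = 6 + √2*√b (z(b) = 6 + √(b + b) = 6 + √(2*b) = 6 + √2*√b)
O(d) = -¼ - √2*√d/24 (O(d) = ((6 + √2*√d)/(-3))/8 = ((6 + √2*√d)*(-⅓))/8 = (-2 - √2*√d/3)/8 = -¼ - √2*√d/24)
M(Z) = 2
U = -1662/13 (U = 2*(-70/(-65) + 65/(-1)) = 2*(-70*(-1/65) + 65*(-1)) = 2*(14/13 - 65) = 2*(-831/13) = -1662/13 ≈ -127.85)
(M(O(-1)) + U)² = (2 - 1662/13)² = (-1636/13)² = 2676496/169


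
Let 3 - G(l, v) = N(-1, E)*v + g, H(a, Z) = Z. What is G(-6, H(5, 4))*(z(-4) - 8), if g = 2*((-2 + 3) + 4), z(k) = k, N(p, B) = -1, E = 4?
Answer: 36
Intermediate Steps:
g = 10 (g = 2*(1 + 4) = 2*5 = 10)
G(l, v) = -7 + v (G(l, v) = 3 - (-v + 10) = 3 - (10 - v) = 3 + (-10 + v) = -7 + v)
G(-6, H(5, 4))*(z(-4) - 8) = (-7 + 4)*(-4 - 8) = -3*(-12) = 36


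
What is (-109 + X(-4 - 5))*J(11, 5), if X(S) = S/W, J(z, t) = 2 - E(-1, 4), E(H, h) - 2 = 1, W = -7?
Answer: 754/7 ≈ 107.71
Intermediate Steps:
E(H, h) = 3 (E(H, h) = 2 + 1 = 3)
J(z, t) = -1 (J(z, t) = 2 - 1*3 = 2 - 3 = -1)
X(S) = -S/7 (X(S) = S/(-7) = S*(-⅐) = -S/7)
(-109 + X(-4 - 5))*J(11, 5) = (-109 - (-4 - 5)/7)*(-1) = (-109 - ⅐*(-9))*(-1) = (-109 + 9/7)*(-1) = -754/7*(-1) = 754/7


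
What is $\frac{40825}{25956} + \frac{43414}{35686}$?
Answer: $\frac{184552481}{66161844} \approx 2.7894$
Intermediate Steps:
$\frac{40825}{25956} + \frac{43414}{35686} = 40825 \cdot \frac{1}{25956} + 43414 \cdot \frac{1}{35686} = \frac{40825}{25956} + \frac{3101}{2549} = \frac{184552481}{66161844}$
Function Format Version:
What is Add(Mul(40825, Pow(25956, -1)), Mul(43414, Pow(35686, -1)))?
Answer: Rational(184552481, 66161844) ≈ 2.7894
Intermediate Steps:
Add(Mul(40825, Pow(25956, -1)), Mul(43414, Pow(35686, -1))) = Add(Mul(40825, Rational(1, 25956)), Mul(43414, Rational(1, 35686))) = Add(Rational(40825, 25956), Rational(3101, 2549)) = Rational(184552481, 66161844)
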